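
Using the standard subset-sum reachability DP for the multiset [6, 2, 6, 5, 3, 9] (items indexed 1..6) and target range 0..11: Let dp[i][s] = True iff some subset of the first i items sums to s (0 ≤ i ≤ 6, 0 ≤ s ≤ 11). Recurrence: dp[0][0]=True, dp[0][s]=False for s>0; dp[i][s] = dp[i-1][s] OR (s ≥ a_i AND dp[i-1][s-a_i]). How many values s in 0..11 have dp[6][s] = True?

i\s   0   1   2   3   4   5   6   7   8   9  10  11
  0   T   F   F   F   F   F   F   F   F   F   F   F
  1   T   F   F   F   F   F   T   F   F   F   F   F
  2   T   F   T   F   F   F   T   F   T   F   F   F
  3   T   F   T   F   F   F   T   F   T   F   F   F
  4   T   F   T   F   F   T   T   T   T   F   F   T
  5   T   F   T   T   F   T   T   T   T   T   T   T
  6   T   F   T   T   F   T   T   T   T   T   T   T

10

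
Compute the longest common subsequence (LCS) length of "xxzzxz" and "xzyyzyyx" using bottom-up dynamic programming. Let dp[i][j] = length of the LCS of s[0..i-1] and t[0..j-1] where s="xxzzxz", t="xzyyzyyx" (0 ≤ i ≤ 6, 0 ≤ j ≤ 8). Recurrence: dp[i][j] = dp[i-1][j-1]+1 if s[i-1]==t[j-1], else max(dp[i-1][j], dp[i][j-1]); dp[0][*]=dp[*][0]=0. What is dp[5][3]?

2

   ''  x  z  y  y  z  y  y  x
''  0  0  0  0  0  0  0  0  0
 x  0  1  1  1  1  1  1  1  1
 x  0  1  1  1  1  1  1  1  2
 z  0  1  2  2  2  2  2  2  2
 z  0  1  2  2  2  3  3  3  3
 x  0  1  2  2  2  3  3  3  4
 z  0  1  2  2  2  3  3  3  4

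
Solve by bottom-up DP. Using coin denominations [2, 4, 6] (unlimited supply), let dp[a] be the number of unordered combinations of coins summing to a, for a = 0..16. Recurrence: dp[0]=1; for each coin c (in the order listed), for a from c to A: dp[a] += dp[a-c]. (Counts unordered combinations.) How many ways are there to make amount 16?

10

after  coin     0     1     2     3     4     5     6     7     8     9    10    11    12    13    14    15    16
          2     1     0     1     0     1     0     1     0     1     0     1     0     1     0     1     0     1
          4     1     0     1     0     2     0     2     0     3     0     3     0     4     0     4     0     5
          6     1     0     1     0     2     0     3     0     4     0     5     0     7     0     8     0    10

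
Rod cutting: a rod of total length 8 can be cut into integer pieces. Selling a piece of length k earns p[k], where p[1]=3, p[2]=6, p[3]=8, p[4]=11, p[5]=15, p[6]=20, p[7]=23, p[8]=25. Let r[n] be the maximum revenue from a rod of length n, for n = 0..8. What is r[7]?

23

   n    0    1    2    3    4    5    6    7    8
r[n]    0    3    6    9   12   15   20   23   26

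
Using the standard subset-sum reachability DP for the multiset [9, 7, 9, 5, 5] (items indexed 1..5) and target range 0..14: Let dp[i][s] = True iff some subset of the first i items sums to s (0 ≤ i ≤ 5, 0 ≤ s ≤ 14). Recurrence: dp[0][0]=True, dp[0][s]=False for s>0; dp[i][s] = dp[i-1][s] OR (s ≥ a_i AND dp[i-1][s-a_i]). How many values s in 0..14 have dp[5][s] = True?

7

i\s   0   1   2   3   4   5   6   7   8   9  10  11  12  13  14
  0   T   F   F   F   F   F   F   F   F   F   F   F   F   F   F
  1   T   F   F   F   F   F   F   F   F   T   F   F   F   F   F
  2   T   F   F   F   F   F   F   T   F   T   F   F   F   F   F
  3   T   F   F   F   F   F   F   T   F   T   F   F   F   F   F
  4   T   F   F   F   F   T   F   T   F   T   F   F   T   F   T
  5   T   F   F   F   F   T   F   T   F   T   T   F   T   F   T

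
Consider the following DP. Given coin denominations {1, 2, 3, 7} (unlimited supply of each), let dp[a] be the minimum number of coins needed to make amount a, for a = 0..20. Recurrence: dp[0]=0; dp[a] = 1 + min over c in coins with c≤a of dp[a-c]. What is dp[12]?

 a  0  1  2  3  4  5  6  7  8  9 10 11 12 13 14 15 16 17 18 19 20
dp  0  1  1  1  2  2  2  1  2  2  2  3  3  3  2  3  3  3  4  4  4

3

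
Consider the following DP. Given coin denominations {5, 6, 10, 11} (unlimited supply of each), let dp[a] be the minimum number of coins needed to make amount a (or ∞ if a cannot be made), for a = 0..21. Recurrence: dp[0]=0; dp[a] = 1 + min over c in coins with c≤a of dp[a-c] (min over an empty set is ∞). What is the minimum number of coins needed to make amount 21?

2

 a  0  1  2  3  4  5  6  7  8  9 10 11 12 13 14 15 16 17 18 19 20 21
dp  0  -  -  -  -  1  1  -  -  -  1  1  2  -  -  2  2  2  3  -  2  2
(- denotes ∞ / unreachable)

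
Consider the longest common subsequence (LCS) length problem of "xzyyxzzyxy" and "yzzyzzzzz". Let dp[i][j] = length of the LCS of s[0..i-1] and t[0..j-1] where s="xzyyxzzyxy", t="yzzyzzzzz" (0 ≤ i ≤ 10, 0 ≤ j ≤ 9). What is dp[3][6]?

2

   ''  y  z  z  y  z  z  z  z  z
''  0  0  0  0  0  0  0  0  0  0
 x  0  0  0  0  0  0  0  0  0  0
 z  0  0  1  1  1  1  1  1  1  1
 y  0  1  1  1  2  2  2  2  2  2
 y  0  1  1  1  2  2  2  2  2  2
 x  0  1  1  1  2  2  2  2  2  2
 z  0  1  2  2  2  3  3  3  3  3
 z  0  1  2  3  3  3  4  4  4  4
 y  0  1  2  3  4  4  4  4  4  4
 x  0  1  2  3  4  4  4  4  4  4
 y  0  1  2  3  4  4  4  4  4  4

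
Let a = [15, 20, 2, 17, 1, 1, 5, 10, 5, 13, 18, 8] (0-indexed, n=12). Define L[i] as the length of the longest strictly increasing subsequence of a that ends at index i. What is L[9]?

4

   i    0    1    2    3    4    5    6    7    8    9   10   11
a[i]   15   20    2   17    1    1    5   10    5   13   18    8
L[i]    1    2    1    2    1    1    2    3    2    4    5    3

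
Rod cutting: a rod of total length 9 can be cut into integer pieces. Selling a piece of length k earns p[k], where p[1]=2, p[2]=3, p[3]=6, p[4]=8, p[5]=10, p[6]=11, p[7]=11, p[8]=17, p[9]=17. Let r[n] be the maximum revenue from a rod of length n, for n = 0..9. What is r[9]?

19

   n    0    1    2    3    4    5    6    7    8    9
r[n]    0    2    4    6    8   10   12   14   17   19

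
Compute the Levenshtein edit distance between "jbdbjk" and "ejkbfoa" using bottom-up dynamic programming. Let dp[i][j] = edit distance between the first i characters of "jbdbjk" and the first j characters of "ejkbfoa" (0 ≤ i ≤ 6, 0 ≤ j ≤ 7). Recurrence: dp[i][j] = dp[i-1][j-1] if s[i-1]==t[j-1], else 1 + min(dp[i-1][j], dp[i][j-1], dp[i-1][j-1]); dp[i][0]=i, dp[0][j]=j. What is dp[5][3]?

5

   ''  e  j  k  b  f  o  a
''  0  1  2  3  4  5  6  7
 j  1  1  1  2  3  4  5  6
 b  2  2  2  2  2  3  4  5
 d  3  3  3  3  3  3  4  5
 b  4  4  4  4  3  4  4  5
 j  5  5  4  5  4  4  5  5
 k  6  6  5  4  5  5  5  6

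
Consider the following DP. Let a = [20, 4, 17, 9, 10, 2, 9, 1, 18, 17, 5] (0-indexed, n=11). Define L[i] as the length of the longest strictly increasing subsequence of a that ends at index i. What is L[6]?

   i    0    1    2    3    4    5    6    7    8    9   10
a[i]   20    4   17    9   10    2    9    1   18   17    5
L[i]    1    1    2    2    3    1    2    1    4    4    2

2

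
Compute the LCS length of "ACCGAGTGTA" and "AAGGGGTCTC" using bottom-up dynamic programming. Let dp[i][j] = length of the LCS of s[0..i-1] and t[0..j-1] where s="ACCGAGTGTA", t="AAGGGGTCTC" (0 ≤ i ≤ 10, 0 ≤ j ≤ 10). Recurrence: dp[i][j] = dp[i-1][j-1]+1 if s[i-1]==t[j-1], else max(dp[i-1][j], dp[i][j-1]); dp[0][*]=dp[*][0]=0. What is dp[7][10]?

4

   ''  A  A  G  G  G  G  T  C  T  C
''  0  0  0  0  0  0  0  0  0  0  0
 A  0  1  1  1  1  1  1  1  1  1  1
 C  0  1  1  1  1  1  1  1  2  2  2
 C  0  1  1  1  1  1  1  1  2  2  3
 G  0  1  1  2  2  2  2  2  2  2  3
 A  0  1  2  2  2  2  2  2  2  2  3
 G  0  1  2  3  3  3  3  3  3  3  3
 T  0  1  2  3  3  3  3  4  4  4  4
 G  0  1  2  3  4  4  4  4  4  4  4
 T  0  1  2  3  4  4  4  5  5  5  5
 A  0  1  2  3  4  4  4  5  5  5  5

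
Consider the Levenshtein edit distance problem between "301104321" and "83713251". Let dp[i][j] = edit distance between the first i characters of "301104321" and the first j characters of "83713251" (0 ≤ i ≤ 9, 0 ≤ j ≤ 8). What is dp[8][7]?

6

   ''  8  3  7  1  3  2  5  1
''  0  1  2  3  4  5  6  7  8
 3  1  1  1  2  3  4  5  6  7
 0  2  2  2  2  3  4  5  6  7
 1  3  3  3  3  2  3  4  5  6
 1  4  4  4  4  3  3  4  5  5
 0  5  5  5  5  4  4  4  5  6
 4  6  6  6  6  5  5  5  5  6
 3  7  7  6  7  6  5  6  6  6
 2  8  8  7  7  7  6  5  6  7
 1  9  9  8  8  7  7  6  6  6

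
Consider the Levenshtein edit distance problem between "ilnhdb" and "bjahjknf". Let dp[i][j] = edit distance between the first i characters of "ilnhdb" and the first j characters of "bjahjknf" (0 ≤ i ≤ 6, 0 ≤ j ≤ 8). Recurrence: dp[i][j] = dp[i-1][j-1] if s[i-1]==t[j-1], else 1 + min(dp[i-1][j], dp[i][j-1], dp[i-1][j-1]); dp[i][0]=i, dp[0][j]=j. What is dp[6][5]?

   ''  b  j  a  h  j  k  n  f
''  0  1  2  3  4  5  6  7  8
 i  1  1  2  3  4  5  6  7  8
 l  2  2  2  3  4  5  6  7  8
 n  3  3  3  3  4  5  6  6  7
 h  4  4  4  4  3  4  5  6  7
 d  5  5  5  5  4  4  5  6  7
 b  6  5  6  6  5  5  5  6  7

5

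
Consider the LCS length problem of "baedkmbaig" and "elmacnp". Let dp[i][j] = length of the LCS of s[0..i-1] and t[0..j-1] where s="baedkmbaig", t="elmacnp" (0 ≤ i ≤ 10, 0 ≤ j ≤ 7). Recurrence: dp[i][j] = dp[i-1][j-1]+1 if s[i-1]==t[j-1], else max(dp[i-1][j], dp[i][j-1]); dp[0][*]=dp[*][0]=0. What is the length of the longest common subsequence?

   ''  e  l  m  a  c  n  p
''  0  0  0  0  0  0  0  0
 b  0  0  0  0  0  0  0  0
 a  0  0  0  0  1  1  1  1
 e  0  1  1  1  1  1  1  1
 d  0  1  1  1  1  1  1  1
 k  0  1  1  1  1  1  1  1
 m  0  1  1  2  2  2  2  2
 b  0  1  1  2  2  2  2  2
 a  0  1  1  2  3  3  3  3
 i  0  1  1  2  3  3  3  3
 g  0  1  1  2  3  3  3  3

3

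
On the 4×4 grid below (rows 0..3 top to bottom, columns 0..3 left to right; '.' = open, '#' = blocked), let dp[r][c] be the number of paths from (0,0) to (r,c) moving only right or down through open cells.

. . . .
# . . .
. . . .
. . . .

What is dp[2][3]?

6

r\c   0   1   2   3
  0   1   1   1   1
  1   0   1   2   3
  2   0   1   3   6
  3   0   1   4  10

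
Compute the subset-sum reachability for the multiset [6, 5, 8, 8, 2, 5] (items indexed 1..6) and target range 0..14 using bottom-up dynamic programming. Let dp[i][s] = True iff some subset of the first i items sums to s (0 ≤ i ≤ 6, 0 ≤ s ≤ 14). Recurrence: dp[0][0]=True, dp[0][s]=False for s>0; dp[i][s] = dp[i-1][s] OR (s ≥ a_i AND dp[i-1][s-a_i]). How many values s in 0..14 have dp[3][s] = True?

i\s   0   1   2   3   4   5   6   7   8   9  10  11  12  13  14
  0   T   F   F   F   F   F   F   F   F   F   F   F   F   F   F
  1   T   F   F   F   F   F   T   F   F   F   F   F   F   F   F
  2   T   F   F   F   F   T   T   F   F   F   F   T   F   F   F
  3   T   F   F   F   F   T   T   F   T   F   F   T   F   T   T
  4   T   F   F   F   F   T   T   F   T   F   F   T   F   T   T
  5   T   F   T   F   F   T   T   T   T   F   T   T   F   T   T
  6   T   F   T   F   F   T   T   T   T   F   T   T   T   T   T

7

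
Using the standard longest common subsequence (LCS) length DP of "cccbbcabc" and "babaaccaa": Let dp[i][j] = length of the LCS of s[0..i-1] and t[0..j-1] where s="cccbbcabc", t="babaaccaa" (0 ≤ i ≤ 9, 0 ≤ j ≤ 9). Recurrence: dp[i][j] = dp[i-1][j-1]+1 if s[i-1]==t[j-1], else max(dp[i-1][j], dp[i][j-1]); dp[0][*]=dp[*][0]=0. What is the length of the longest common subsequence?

4

   ''  b  a  b  a  a  c  c  a  a
''  0  0  0  0  0  0  0  0  0  0
 c  0  0  0  0  0  0  1  1  1  1
 c  0  0  0  0  0  0  1  2  2  2
 c  0  0  0  0  0  0  1  2  2  2
 b  0  1  1  1  1  1  1  2  2  2
 b  0  1  1  2  2  2  2  2  2  2
 c  0  1  1  2  2  2  3  3  3  3
 a  0  1  2  2  3  3  3  3  4  4
 b  0  1  2  3  3  3  3  3  4  4
 c  0  1  2  3  3  3  4  4  4  4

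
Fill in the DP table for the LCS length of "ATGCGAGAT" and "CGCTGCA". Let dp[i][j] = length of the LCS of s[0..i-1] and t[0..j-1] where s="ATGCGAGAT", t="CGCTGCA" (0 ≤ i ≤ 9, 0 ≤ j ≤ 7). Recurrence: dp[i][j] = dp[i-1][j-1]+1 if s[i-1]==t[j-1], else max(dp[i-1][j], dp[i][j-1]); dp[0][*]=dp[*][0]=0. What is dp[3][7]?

   ''  C  G  C  T  G  C  A
''  0  0  0  0  0  0  0  0
 A  0  0  0  0  0  0  0  1
 T  0  0  0  0  1  1  1  1
 G  0  0  1  1  1  2  2  2
 C  0  1  1  2  2  2  3  3
 G  0  1  2  2  2  3  3  3
 A  0  1  2  2  2  3  3  4
 G  0  1  2  2  2  3  3  4
 A  0  1  2  2  2  3  3  4
 T  0  1  2  2  3  3  3  4

2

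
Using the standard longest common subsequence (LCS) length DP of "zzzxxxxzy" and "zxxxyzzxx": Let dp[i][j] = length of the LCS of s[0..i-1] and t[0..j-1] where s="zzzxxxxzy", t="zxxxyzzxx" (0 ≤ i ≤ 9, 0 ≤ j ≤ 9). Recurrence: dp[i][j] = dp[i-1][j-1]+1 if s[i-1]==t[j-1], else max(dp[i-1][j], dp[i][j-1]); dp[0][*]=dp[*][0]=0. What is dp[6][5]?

   ''  z  x  x  x  y  z  z  x  x
''  0  0  0  0  0  0  0  0  0  0
 z  0  1  1  1  1  1  1  1  1  1
 z  0  1  1  1  1  1  2  2  2  2
 z  0  1  1  1  1  1  2  3  3  3
 x  0  1  2  2  2  2  2  3  4  4
 x  0  1  2  3  3  3  3  3  4  5
 x  0  1  2  3  4  4  4  4  4  5
 x  0  1  2  3  4  4  4  4  5  5
 z  0  1  2  3  4  4  5  5  5  5
 y  0  1  2  3  4  5  5  5  5  5

4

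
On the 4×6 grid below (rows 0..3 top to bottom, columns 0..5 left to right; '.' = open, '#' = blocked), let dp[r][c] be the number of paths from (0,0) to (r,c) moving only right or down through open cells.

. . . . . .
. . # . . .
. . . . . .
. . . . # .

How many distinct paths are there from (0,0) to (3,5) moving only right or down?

r\c   0   1   2   3   4   5
  0   1   1   1   1   1   1
  1   1   2   0   1   2   3
  2   1   3   3   4   6   9
  3   1   4   7  11   0   9

9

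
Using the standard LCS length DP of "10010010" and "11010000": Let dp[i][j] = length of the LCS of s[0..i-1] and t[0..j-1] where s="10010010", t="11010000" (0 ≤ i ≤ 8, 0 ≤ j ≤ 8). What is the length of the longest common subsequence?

6

   ''  1  1  0  1  0  0  0  0
''  0  0  0  0  0  0  0  0  0
 1  0  1  1  1  1  1  1  1  1
 0  0  1  1  2  2  2  2  2  2
 0  0  1  1  2  2  3  3  3  3
 1  0  1  2  2  3  3  3  3  3
 0  0  1  2  3  3  4  4  4  4
 0  0  1  2  3  3  4  5  5  5
 1  0  1  2  3  4  4  5  5  5
 0  0  1  2  3  4  5  5  6  6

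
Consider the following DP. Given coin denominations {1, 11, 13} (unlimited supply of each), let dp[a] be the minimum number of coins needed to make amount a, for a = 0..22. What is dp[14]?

2

 a  0  1  2  3  4  5  6  7  8  9 10 11 12 13 14 15 16 17 18 19 20 21 22
dp  0  1  2  3  4  5  6  7  8  9 10  1  2  1  2  3  4  5  6  7  8  9  2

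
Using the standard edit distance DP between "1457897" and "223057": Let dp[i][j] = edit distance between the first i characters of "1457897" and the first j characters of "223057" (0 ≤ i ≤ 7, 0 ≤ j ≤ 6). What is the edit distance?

   ''  2  2  3  0  5  7
''  0  1  2  3  4  5  6
 1  1  1  2  3  4  5  6
 4  2  2  2  3  4  5  6
 5  3  3  3  3  4  4  5
 7  4  4  4  4  4  5  4
 8  5  5  5  5  5  5  5
 9  6  6  6  6  6  6  6
 7  7  7  7  7  7  7  6

6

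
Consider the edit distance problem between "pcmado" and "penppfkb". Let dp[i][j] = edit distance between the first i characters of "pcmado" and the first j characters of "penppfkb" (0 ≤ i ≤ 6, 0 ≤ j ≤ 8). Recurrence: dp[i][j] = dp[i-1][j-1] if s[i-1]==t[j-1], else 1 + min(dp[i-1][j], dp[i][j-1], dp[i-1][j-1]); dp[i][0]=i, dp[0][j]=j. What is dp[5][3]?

   ''  p  e  n  p  p  f  k  b
''  0  1  2  3  4  5  6  7  8
 p  1  0  1  2  3  4  5  6  7
 c  2  1  1  2  3  4  5  6  7
 m  3  2  2  2  3  4  5  6  7
 a  4  3  3  3  3  4  5  6  7
 d  5  4  4  4  4  4  5  6  7
 o  6  5  5  5  5  5  5  6  7

4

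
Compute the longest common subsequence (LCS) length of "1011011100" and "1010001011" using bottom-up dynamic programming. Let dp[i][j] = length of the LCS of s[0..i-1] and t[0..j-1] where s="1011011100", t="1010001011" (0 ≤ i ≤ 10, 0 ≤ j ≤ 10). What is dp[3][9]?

   ''  1  0  1  0  0  0  1  0  1  1
''  0  0  0  0  0  0  0  0  0  0  0
 1  0  1  1  1  1  1  1  1  1  1  1
 0  0  1  2  2  2  2  2  2  2  2  2
 1  0  1  2  3  3  3  3  3  3  3  3
 1  0  1  2  3  3  3  3  4  4  4  4
 0  0  1  2  3  4  4  4  4  5  5  5
 1  0  1  2  3  4  4  4  5  5  6  6
 1  0  1  2  3  4  4  4  5  5  6  7
 1  0  1  2  3  4  4  4  5  5  6  7
 0  0  1  2  3  4  5  5  5  6  6  7
 0  0  1  2  3  4  5  6  6  6  6  7

3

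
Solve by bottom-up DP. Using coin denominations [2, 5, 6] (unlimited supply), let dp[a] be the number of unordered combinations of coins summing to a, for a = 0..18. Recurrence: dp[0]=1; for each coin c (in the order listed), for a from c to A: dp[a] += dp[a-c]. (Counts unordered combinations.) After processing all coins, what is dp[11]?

2

after  coin     0     1     2     3     4     5     6     7     8     9    10    11    12    13    14    15    16    17    18
          2     1     0     1     0     1     0     1     0     1     0     1     0     1     0     1     0     1     0     1
          5     1     0     1     0     1     1     1     1     1     1     2     1     2     1     2     2     2     2     2
          6     1     0     1     0     1     1     2     1     2     1     3     2     4     2     4     3     5     4     6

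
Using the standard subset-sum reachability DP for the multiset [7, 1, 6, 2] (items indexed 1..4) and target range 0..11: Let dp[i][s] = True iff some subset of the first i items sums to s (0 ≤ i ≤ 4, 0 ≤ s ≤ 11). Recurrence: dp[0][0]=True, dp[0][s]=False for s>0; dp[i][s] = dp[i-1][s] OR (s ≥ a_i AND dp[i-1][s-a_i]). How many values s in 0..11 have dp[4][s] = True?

9

i\s   0   1   2   3   4   5   6   7   8   9  10  11
  0   T   F   F   F   F   F   F   F   F   F   F   F
  1   T   F   F   F   F   F   F   T   F   F   F   F
  2   T   T   F   F   F   F   F   T   T   F   F   F
  3   T   T   F   F   F   F   T   T   T   F   F   F
  4   T   T   T   T   F   F   T   T   T   T   T   F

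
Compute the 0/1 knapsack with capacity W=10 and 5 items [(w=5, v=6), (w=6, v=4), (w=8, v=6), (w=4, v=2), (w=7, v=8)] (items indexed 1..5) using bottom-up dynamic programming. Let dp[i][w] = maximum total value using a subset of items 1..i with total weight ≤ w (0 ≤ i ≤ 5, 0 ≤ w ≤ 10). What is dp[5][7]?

8

i\w   0   1   2   3   4   5   6   7   8   9  10
  0   0   0   0   0   0   0   0   0   0   0   0
  1   0   0   0   0   0   6   6   6   6   6   6
  2   0   0   0   0   0   6   6   6   6   6   6
  3   0   0   0   0   0   6   6   6   6   6   6
  4   0   0   0   0   2   6   6   6   6   8   8
  5   0   0   0   0   2   6   6   8   8   8   8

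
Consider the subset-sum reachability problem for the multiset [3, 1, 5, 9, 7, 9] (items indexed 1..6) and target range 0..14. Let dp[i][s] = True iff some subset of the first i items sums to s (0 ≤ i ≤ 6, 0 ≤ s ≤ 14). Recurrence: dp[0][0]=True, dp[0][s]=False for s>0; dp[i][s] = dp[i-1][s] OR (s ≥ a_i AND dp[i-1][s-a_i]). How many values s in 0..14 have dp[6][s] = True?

14

i\s   0   1   2   3   4   5   6   7   8   9  10  11  12  13  14
  0   T   F   F   F   F   F   F   F   F   F   F   F   F   F   F
  1   T   F   F   T   F   F   F   F   F   F   F   F   F   F   F
  2   T   T   F   T   T   F   F   F   F   F   F   F   F   F   F
  3   T   T   F   T   T   T   T   F   T   T   F   F   F   F   F
  4   T   T   F   T   T   T   T   F   T   T   T   F   T   T   T
  5   T   T   F   T   T   T   T   T   T   T   T   T   T   T   T
  6   T   T   F   T   T   T   T   T   T   T   T   T   T   T   T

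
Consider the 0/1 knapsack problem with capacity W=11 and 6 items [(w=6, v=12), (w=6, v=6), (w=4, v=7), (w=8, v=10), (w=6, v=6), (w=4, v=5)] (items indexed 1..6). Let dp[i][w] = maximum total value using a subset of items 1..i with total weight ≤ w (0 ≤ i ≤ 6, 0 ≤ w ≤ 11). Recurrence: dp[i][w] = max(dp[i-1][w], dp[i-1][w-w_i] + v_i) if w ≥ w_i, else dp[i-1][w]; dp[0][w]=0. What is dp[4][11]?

i\w   0   1   2   3   4   5   6   7   8   9  10  11
  0   0   0   0   0   0   0   0   0   0   0   0   0
  1   0   0   0   0   0   0  12  12  12  12  12  12
  2   0   0   0   0   0   0  12  12  12  12  12  12
  3   0   0   0   0   7   7  12  12  12  12  19  19
  4   0   0   0   0   7   7  12  12  12  12  19  19
  5   0   0   0   0   7   7  12  12  12  12  19  19
  6   0   0   0   0   7   7  12  12  12  12  19  19

19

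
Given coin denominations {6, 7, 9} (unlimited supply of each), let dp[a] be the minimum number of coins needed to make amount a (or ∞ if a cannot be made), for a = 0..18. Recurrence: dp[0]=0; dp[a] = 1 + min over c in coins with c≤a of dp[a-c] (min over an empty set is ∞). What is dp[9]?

 a  0  1  2  3  4  5  6  7  8  9 10 11 12 13 14 15 16 17 18
dp  0  -  -  -  -  -  1  1  -  1  -  -  2  2  2  2  2  -  2
(- denotes ∞ / unreachable)

1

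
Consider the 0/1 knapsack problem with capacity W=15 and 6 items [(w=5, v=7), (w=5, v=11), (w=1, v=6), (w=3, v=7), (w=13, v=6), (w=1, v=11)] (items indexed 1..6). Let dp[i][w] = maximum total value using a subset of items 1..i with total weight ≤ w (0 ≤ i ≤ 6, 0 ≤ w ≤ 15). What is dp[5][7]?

i\w   0   1   2   3   4   5   6   7   8   9  10  11  12  13  14  15
  0   0   0   0   0   0   0   0   0   0   0   0   0   0   0   0   0
  1   0   0   0   0   0   7   7   7   7   7   7   7   7   7   7   7
  2   0   0   0   0   0  11  11  11  11  11  18  18  18  18  18  18
  3   0   6   6   6   6  11  17  17  17  17  18  24  24  24  24  24
  4   0   6   6   7  13  13  17  17  18  24  24  24  24  25  31  31
  5   0   6   6   7  13  13  17  17  18  24  24  24  24  25  31  31
  6   0  11  17  17  18  24  24  28  28  29  35  35  35  35  36  42

17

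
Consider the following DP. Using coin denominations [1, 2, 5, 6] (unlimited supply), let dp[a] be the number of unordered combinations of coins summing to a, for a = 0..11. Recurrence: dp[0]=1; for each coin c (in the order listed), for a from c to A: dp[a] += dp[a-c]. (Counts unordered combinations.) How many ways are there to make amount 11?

15

after  coin     0     1     2     3     4     5     6     7     8     9    10    11
          1     1     1     1     1     1     1     1     1     1     1     1     1
          2     1     1     2     2     3     3     4     4     5     5     6     6
          5     1     1     2     2     3     4     5     6     7     8    10    11
          6     1     1     2     2     3     4     6     7     9    10    13    15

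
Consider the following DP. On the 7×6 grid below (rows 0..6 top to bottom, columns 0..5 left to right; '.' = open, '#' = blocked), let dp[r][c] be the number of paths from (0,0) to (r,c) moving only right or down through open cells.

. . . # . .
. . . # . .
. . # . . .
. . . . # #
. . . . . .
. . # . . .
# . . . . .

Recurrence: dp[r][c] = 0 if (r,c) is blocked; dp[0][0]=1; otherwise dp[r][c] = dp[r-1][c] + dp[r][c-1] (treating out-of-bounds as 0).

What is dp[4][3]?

r\c   0   1   2   3   4   5
  0   1   1   1   0   0   0
  1   1   2   3   0   0   0
  2   1   3   0   0   0   0
  3   1   4   4   4   0   0
  4   1   5   9  13  13  13
  5   1   6   0  13  26  39
  6   0   6   6  19  45  84

13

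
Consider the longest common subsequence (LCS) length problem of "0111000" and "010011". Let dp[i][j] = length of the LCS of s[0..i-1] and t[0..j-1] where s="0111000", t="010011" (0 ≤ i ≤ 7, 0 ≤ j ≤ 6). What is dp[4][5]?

3

   ''  0  1  0  0  1  1
''  0  0  0  0  0  0  0
 0  0  1  1  1  1  1  1
 1  0  1  2  2  2  2  2
 1  0  1  2  2  2  3  3
 1  0  1  2  2  2  3  4
 0  0  1  2  3  3  3  4
 0  0  1  2  3  4  4  4
 0  0  1  2  3  4  4  4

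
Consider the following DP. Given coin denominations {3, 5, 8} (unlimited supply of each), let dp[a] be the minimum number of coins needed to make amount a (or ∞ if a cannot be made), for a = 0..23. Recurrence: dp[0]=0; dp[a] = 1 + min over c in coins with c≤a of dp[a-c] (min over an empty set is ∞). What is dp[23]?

4

 a  0  1  2  3  4  5  6  7  8  9 10 11 12 13 14 15 16 17 18 19 20 21 22 23
dp  0  -  -  1  -  1  2  -  1  3  2  2  4  2  3  3  2  4  3  3  4  3  4  4
(- denotes ∞ / unreachable)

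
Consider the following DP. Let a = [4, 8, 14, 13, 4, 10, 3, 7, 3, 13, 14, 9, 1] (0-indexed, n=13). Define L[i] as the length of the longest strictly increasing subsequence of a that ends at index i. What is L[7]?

   i    0    1    2    3    4    5    6    7    8    9   10   11   12
a[i]    4    8   14   13    4   10    3    7    3   13   14    9    1
L[i]    1    2    3    3    1    3    1    2    1    4    5    3    1

2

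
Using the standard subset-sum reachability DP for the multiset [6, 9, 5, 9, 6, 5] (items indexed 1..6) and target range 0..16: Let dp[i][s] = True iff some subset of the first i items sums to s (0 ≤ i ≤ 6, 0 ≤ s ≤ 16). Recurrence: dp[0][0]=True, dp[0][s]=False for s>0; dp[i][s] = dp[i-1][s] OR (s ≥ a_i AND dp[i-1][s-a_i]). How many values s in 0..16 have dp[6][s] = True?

i\s   0   1   2   3   4   5   6   7   8   9  10  11  12  13  14  15  16
  0   T   F   F   F   F   F   F   F   F   F   F   F   F   F   F   F   F
  1   T   F   F   F   F   F   T   F   F   F   F   F   F   F   F   F   F
  2   T   F   F   F   F   F   T   F   F   T   F   F   F   F   F   T   F
  3   T   F   F   F   F   T   T   F   F   T   F   T   F   F   T   T   F
  4   T   F   F   F   F   T   T   F   F   T   F   T   F   F   T   T   F
  5   T   F   F   F   F   T   T   F   F   T   F   T   T   F   T   T   F
  6   T   F   F   F   F   T   T   F   F   T   T   T   T   F   T   T   T

10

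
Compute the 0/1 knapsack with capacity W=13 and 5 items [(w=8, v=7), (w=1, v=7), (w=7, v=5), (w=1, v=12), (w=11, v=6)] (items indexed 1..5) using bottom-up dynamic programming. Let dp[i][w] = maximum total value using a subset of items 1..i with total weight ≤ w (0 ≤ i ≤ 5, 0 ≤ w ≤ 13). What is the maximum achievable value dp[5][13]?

i\w   0   1   2   3   4   5   6   7   8   9  10  11  12  13
  0   0   0   0   0   0   0   0   0   0   0   0   0   0   0
  1   0   0   0   0   0   0   0   0   7   7   7   7   7   7
  2   0   7   7   7   7   7   7   7   7  14  14  14  14  14
  3   0   7   7   7   7   7   7   7  12  14  14  14  14  14
  4   0  12  19  19  19  19  19  19  19  24  26  26  26  26
  5   0  12  19  19  19  19  19  19  19  24  26  26  26  26

26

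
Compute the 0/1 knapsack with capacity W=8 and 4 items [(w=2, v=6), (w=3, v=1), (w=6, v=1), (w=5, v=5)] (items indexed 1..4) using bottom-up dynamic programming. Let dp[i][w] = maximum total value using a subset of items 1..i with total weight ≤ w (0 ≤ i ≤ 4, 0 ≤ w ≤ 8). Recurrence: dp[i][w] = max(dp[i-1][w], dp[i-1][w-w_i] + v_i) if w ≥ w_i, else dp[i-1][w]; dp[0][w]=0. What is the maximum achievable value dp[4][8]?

11

i\w   0   1   2   3   4   5   6   7   8
  0   0   0   0   0   0   0   0   0   0
  1   0   0   6   6   6   6   6   6   6
  2   0   0   6   6   6   7   7   7   7
  3   0   0   6   6   6   7   7   7   7
  4   0   0   6   6   6   7   7  11  11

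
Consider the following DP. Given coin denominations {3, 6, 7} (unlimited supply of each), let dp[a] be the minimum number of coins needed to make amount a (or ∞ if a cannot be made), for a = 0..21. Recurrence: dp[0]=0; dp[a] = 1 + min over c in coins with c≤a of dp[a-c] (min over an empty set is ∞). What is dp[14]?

2

 a  0  1  2  3  4  5  6  7  8  9 10 11 12 13 14 15 16 17 18 19 20 21
dp  0  -  -  1  -  -  1  1  -  2  2  -  2  2  2  3  3  3  3  3  3  3
(- denotes ∞ / unreachable)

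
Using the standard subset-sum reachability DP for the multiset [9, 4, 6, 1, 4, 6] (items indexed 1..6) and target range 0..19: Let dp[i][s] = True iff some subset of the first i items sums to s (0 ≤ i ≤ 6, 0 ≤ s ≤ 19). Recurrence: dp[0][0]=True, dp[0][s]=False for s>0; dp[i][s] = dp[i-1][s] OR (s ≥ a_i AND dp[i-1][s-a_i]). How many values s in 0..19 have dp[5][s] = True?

i\s   0   1   2   3   4   5   6   7   8   9  10  11  12  13  14  15  16  17  18  19
  0   T   F   F   F   F   F   F   F   F   F   F   F   F   F   F   F   F   F   F   F
  1   T   F   F   F   F   F   F   F   F   T   F   F   F   F   F   F   F   F   F   F
  2   T   F   F   F   T   F   F   F   F   T   F   F   F   T   F   F   F   F   F   F
  3   T   F   F   F   T   F   T   F   F   T   T   F   F   T   F   T   F   F   F   T
  4   T   T   F   F   T   T   T   T   F   T   T   T   F   T   T   T   T   F   F   T
  5   T   T   F   F   T   T   T   T   T   T   T   T   F   T   T   T   T   T   T   T
  6   T   T   F   F   T   T   T   T   T   T   T   T   T   T   T   T   T   T   T   T

17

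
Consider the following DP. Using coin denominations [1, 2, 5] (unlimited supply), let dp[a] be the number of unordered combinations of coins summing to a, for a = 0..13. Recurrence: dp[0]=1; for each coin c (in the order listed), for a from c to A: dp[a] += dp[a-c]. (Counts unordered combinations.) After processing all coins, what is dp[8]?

7

after  coin     0     1     2     3     4     5     6     7     8     9    10    11    12    13
          1     1     1     1     1     1     1     1     1     1     1     1     1     1     1
          2     1     1     2     2     3     3     4     4     5     5     6     6     7     7
          5     1     1     2     2     3     4     5     6     7     8    10    11    13    14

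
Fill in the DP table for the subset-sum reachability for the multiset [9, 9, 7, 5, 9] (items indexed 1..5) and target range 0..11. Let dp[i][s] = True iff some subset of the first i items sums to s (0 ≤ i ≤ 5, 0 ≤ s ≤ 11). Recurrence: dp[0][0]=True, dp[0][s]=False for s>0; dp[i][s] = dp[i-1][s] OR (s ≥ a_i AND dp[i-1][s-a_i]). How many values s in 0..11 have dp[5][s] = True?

4

i\s   0   1   2   3   4   5   6   7   8   9  10  11
  0   T   F   F   F   F   F   F   F   F   F   F   F
  1   T   F   F   F   F   F   F   F   F   T   F   F
  2   T   F   F   F   F   F   F   F   F   T   F   F
  3   T   F   F   F   F   F   F   T   F   T   F   F
  4   T   F   F   F   F   T   F   T   F   T   F   F
  5   T   F   F   F   F   T   F   T   F   T   F   F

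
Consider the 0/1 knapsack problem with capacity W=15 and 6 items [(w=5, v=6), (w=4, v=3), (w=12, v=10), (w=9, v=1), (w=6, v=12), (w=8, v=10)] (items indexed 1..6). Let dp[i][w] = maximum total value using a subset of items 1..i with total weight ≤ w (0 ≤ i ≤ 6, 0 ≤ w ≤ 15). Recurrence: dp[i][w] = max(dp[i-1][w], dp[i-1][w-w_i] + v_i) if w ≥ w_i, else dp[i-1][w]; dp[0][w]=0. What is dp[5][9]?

12

i\w   0   1   2   3   4   5   6   7   8   9  10  11  12  13  14  15
  0   0   0   0   0   0   0   0   0   0   0   0   0   0   0   0   0
  1   0   0   0   0   0   6   6   6   6   6   6   6   6   6   6   6
  2   0   0   0   0   3   6   6   6   6   9   9   9   9   9   9   9
  3   0   0   0   0   3   6   6   6   6   9   9   9  10  10  10  10
  4   0   0   0   0   3   6   6   6   6   9   9   9  10  10  10  10
  5   0   0   0   0   3   6  12  12  12  12  15  18  18  18  18  21
  6   0   0   0   0   3   6  12  12  12  12  15  18  18  18  22  22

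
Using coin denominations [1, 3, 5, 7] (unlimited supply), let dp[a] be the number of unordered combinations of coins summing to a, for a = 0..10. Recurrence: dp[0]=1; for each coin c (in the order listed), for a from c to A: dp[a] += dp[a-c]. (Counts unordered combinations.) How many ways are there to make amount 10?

9

after  coin     0     1     2     3     4     5     6     7     8     9    10
          1     1     1     1     1     1     1     1     1     1     1     1
          3     1     1     1     2     2     2     3     3     3     4     4
          5     1     1     1     2     2     3     4     4     5     6     7
          7     1     1     1     2     2     3     4     5     6     7     9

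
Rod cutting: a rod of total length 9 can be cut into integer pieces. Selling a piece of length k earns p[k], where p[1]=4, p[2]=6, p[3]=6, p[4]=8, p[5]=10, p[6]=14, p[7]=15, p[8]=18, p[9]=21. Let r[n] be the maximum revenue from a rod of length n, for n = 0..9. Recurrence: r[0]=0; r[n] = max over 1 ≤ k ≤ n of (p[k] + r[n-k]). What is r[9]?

   n    0    1    2    3    4    5    6    7    8    9
r[n]    0    4    8   12   16   20   24   28   32   36

36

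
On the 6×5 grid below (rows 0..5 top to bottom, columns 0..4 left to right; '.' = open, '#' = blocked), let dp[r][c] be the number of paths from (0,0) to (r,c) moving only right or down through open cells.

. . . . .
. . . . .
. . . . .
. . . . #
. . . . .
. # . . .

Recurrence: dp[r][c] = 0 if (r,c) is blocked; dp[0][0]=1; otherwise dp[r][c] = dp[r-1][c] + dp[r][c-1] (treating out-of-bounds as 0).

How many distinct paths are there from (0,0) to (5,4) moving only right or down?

85

r\c   0   1   2   3   4
  0   1   1   1   1   1
  1   1   2   3   4   5
  2   1   3   6  10  15
  3   1   4  10  20   0
  4   1   5  15  35  35
  5   1   0  15  50  85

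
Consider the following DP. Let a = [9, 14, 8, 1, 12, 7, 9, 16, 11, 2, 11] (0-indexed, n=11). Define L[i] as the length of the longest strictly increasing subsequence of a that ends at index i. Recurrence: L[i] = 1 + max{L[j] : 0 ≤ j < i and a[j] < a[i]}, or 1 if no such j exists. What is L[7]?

   i    0    1    2    3    4    5    6    7    8    9   10
a[i]    9   14    8    1   12    7    9   16   11    2   11
L[i]    1    2    1    1    2    2    3    4    4    2    4

4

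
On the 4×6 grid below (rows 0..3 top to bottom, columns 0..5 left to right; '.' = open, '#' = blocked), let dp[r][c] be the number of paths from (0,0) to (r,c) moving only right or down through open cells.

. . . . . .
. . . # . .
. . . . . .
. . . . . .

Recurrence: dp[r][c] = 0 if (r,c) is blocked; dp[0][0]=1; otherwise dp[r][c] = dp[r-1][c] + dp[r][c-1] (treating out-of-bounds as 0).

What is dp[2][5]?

r\c   0   1   2   3   4   5
  0   1   1   1   1   1   1
  1   1   2   3   0   1   2
  2   1   3   6   6   7   9
  3   1   4  10  16  23  32

9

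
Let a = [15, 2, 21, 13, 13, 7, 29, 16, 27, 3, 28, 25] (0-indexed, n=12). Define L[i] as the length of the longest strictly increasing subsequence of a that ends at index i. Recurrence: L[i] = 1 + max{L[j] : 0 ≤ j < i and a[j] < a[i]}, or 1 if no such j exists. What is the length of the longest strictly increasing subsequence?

5

   i    0    1    2    3    4    5    6    7    8    9   10   11
a[i]   15    2   21   13   13    7   29   16   27    3   28   25
L[i]    1    1    2    2    2    2    3    3    4    2    5    4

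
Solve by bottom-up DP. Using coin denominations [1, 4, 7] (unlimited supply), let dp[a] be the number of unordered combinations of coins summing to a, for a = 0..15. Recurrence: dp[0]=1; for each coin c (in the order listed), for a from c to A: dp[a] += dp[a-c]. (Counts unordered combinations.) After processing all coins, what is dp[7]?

after  coin     0     1     2     3     4     5     6     7     8     9    10    11    12    13    14    15
          1     1     1     1     1     1     1     1     1     1     1     1     1     1     1     1     1
          4     1     1     1     1     2     2     2     2     3     3     3     3     4     4     4     4
          7     1     1     1     1     2     2     2     3     4     4     4     5     6     6     7     8

3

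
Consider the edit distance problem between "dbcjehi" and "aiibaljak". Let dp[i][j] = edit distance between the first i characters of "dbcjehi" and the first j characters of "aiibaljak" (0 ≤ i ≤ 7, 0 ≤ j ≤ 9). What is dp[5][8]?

   ''  a  i  i  b  a  l  j  a  k
''  0  1  2  3  4  5  6  7  8  9
 d  1  1  2  3  4  5  6  7  8  9
 b  2  2  2  3  3  4  5  6  7  8
 c  3  3  3  3  4  4  5  6  7  8
 j  4  4  4  4  4  5  5  5  6  7
 e  5  5  5  5  5  5  6  6  6  7
 h  6  6  6  6  6  6  6  7  7  7
 i  7  7  6  6  7  7  7  7  8  8

6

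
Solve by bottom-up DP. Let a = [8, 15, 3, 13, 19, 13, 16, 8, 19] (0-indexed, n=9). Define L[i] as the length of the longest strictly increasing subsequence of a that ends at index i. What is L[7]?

   i    0    1    2    3    4    5    6    7    8
a[i]    8   15    3   13   19   13   16    8   19
L[i]    1    2    1    2    3    2    3    2    4

2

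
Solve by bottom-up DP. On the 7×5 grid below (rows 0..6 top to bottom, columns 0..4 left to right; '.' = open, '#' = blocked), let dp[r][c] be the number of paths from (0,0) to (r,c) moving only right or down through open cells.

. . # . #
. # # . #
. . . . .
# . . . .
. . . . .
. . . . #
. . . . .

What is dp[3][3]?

r\c   0   1   2   3   4
  0   1   1   0   0   0
  1   1   0   0   0   0
  2   1   1   1   1   1
  3   0   1   2   3   4
  4   0   1   3   6  10
  5   0   1   4  10   0
  6   0   1   5  15  15

3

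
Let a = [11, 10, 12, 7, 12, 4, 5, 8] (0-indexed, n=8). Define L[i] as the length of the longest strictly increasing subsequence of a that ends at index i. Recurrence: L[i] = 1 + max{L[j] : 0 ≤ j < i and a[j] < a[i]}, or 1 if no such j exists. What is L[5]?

1

   i    0    1    2    3    4    5    6    7
a[i]   11   10   12    7   12    4    5    8
L[i]    1    1    2    1    2    1    2    3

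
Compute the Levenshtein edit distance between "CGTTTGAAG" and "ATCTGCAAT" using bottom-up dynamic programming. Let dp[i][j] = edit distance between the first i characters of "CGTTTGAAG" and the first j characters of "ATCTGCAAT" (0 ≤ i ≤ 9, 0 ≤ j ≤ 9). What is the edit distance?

5

   ''  A  T  C  T  G  C  A  A  T
''  0  1  2  3  4  5  6  7  8  9
 C  1  1  2  2  3  4  5  6  7  8
 G  2  2  2  3  3  3  4  5  6  7
 T  3  3  2  3  3  4  4  5  6  6
 T  4  4  3  3  3  4  5  5  6  6
 T  5  5  4  4  3  4  5  6  6  6
 G  6  6  5  5  4  3  4  5  6  7
 A  7  6  6  6  5  4  4  4  5  6
 A  8  7  7  7  6  5  5  4  4  5
 G  9  8  8  8  7  6  6  5  5  5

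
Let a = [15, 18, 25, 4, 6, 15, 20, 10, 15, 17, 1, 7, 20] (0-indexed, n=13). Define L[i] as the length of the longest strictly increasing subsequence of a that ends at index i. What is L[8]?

4

   i    0    1    2    3    4    5    6    7    8    9   10   11   12
a[i]   15   18   25    4    6   15   20   10   15   17    1    7   20
L[i]    1    2    3    1    2    3    4    3    4    5    1    3    6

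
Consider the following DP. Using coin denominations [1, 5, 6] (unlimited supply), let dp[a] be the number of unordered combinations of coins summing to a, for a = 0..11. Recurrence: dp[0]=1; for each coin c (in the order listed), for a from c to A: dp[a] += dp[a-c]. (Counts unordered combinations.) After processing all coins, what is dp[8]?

3

after  coin     0     1     2     3     4     5     6     7     8     9    10    11
          1     1     1     1     1     1     1     1     1     1     1     1     1
          5     1     1     1     1     1     2     2     2     2     2     3     3
          6     1     1     1     1     1     2     3     3     3     3     4     5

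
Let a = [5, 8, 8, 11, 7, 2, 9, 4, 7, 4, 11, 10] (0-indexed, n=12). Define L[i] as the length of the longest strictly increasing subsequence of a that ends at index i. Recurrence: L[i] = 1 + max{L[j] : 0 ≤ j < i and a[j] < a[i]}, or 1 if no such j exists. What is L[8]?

   i    0    1    2    3    4    5    6    7    8    9   10   11
a[i]    5    8    8   11    7    2    9    4    7    4   11   10
L[i]    1    2    2    3    2    1    3    2    3    2    4    4

3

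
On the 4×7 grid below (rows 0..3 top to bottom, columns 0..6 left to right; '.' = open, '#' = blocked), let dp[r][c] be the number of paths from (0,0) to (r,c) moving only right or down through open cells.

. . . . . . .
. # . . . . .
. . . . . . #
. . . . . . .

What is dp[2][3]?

r\c   0   1   2   3   4   5   6
  0   1   1   1   1   1   1   1
  1   1   0   1   2   3   4   5
  2   1   1   2   4   7  11   0
  3   1   2   4   8  15  26  26

4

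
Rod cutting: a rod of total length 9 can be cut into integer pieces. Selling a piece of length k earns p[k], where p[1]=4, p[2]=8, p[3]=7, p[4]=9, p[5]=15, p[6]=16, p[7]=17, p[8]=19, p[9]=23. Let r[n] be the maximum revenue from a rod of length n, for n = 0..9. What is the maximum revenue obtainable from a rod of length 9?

   n    0    1    2    3    4    5    6    7    8    9
r[n]    0    4    8   12   16   20   24   28   32   36

36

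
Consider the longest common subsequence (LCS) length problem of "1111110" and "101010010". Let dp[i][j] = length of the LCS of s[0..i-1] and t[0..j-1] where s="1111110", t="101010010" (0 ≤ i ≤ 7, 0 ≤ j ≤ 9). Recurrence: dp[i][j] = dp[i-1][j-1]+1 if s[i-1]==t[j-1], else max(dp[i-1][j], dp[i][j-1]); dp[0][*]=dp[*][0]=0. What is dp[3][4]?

   ''  1  0  1  0  1  0  0  1  0
''  0  0  0  0  0  0  0  0  0  0
 1  0  1  1  1  1  1  1  1  1  1
 1  0  1  1  2  2  2  2  2  2  2
 1  0  1  1  2  2  3  3  3  3  3
 1  0  1  1  2  2  3  3  3  4  4
 1  0  1  1  2  2  3  3  3  4  4
 1  0  1  1  2  2  3  3  3  4  4
 0  0  1  2  2  3  3  4  4  4  5

2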